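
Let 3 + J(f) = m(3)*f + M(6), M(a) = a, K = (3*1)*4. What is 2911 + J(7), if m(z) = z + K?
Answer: 3019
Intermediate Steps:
K = 12 (K = 3*4 = 12)
m(z) = 12 + z (m(z) = z + 12 = 12 + z)
J(f) = 3 + 15*f (J(f) = -3 + ((12 + 3)*f + 6) = -3 + (15*f + 6) = -3 + (6 + 15*f) = 3 + 15*f)
2911 + J(7) = 2911 + (3 + 15*7) = 2911 + (3 + 105) = 2911 + 108 = 3019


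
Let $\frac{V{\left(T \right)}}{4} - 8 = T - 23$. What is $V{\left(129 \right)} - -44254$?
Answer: $44710$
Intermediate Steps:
$V{\left(T \right)} = -60 + 4 T$ ($V{\left(T \right)} = 32 + 4 \left(T - 23\right) = 32 + 4 \left(-23 + T\right) = 32 + \left(-92 + 4 T\right) = -60 + 4 T$)
$V{\left(129 \right)} - -44254 = \left(-60 + 4 \cdot 129\right) - -44254 = \left(-60 + 516\right) + 44254 = 456 + 44254 = 44710$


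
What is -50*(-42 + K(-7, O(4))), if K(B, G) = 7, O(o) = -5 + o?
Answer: 1750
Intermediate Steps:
-50*(-42 + K(-7, O(4))) = -50*(-42 + 7) = -50*(-35) = 1750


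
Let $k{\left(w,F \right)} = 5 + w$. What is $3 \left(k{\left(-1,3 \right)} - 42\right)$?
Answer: $-114$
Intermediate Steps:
$3 \left(k{\left(-1,3 \right)} - 42\right) = 3 \left(\left(5 - 1\right) - 42\right) = 3 \left(4 - 42\right) = 3 \left(-38\right) = -114$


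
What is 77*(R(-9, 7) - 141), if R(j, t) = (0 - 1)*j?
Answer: -10164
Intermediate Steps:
R(j, t) = -j
77*(R(-9, 7) - 141) = 77*(-1*(-9) - 141) = 77*(9 - 141) = 77*(-132) = -10164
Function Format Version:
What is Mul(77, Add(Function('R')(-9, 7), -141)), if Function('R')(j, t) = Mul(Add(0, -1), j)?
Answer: -10164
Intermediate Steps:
Function('R')(j, t) = Mul(-1, j)
Mul(77, Add(Function('R')(-9, 7), -141)) = Mul(77, Add(Mul(-1, -9), -141)) = Mul(77, Add(9, -141)) = Mul(77, -132) = -10164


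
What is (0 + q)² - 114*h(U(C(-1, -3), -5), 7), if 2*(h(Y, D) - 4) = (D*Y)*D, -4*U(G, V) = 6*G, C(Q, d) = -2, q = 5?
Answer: -8810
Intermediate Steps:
U(G, V) = -3*G/2
h(Y, D) = 4 + Y*D²/2 (h(Y, D) = 4 + ((D*Y)*D)/2 = 4 + (Y*D²)/2 = 4 + Y*D²/2)
(0 + q)² - 114*h(U(C(-1, -3), -5), 7) = (0 + 5)² - 114*(4 + (½)*(-3/2*(-2))*7²) = 5² - 114*(4 + (½)*3*49) = 25 - 114*(4 + 147/2) = 25 - 114*155/2 = 25 - 8835 = -8810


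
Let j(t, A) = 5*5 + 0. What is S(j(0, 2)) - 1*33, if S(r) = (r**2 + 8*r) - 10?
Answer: 782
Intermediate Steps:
j(t, A) = 25 (j(t, A) = 25 + 0 = 25)
S(r) = -10 + r**2 + 8*r
S(j(0, 2)) - 1*33 = (-10 + 25**2 + 8*25) - 1*33 = (-10 + 625 + 200) - 33 = 815 - 33 = 782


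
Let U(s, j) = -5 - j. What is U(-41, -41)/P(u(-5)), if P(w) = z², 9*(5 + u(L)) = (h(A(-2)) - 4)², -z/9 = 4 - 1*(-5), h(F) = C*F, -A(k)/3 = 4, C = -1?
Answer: 4/729 ≈ 0.0054870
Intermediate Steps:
A(k) = -12 (A(k) = -3*4 = -12)
h(F) = -F
z = -81 (z = -9*(4 - 1*(-5)) = -9*(4 + 5) = -9*9 = -81)
u(L) = 19/9 (u(L) = -5 + (-1*(-12) - 4)²/9 = -5 + (12 - 4)²/9 = -5 + (⅑)*8² = -5 + (⅑)*64 = -5 + 64/9 = 19/9)
P(w) = 6561 (P(w) = (-81)² = 6561)
U(-41, -41)/P(u(-5)) = (-5 - 1*(-41))/6561 = (-5 + 41)*(1/6561) = 36*(1/6561) = 4/729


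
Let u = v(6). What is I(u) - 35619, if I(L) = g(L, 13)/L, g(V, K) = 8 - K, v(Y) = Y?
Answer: -213719/6 ≈ -35620.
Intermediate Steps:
u = 6
I(L) = -5/L (I(L) = (8 - 1*13)/L = (8 - 13)/L = -5/L)
I(u) - 35619 = -5/6 - 35619 = -5*⅙ - 35619 = -⅚ - 35619 = -213719/6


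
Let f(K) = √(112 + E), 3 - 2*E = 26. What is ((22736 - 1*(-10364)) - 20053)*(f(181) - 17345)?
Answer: -226300215 + 13047*√402/2 ≈ -2.2617e+8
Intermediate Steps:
E = -23/2 (E = 3/2 - ½*26 = 3/2 - 13 = -23/2 ≈ -11.500)
f(K) = √402/2 (f(K) = √(112 - 23/2) = √(201/2) = √402/2)
((22736 - 1*(-10364)) - 20053)*(f(181) - 17345) = ((22736 - 1*(-10364)) - 20053)*(√402/2 - 17345) = ((22736 + 10364) - 20053)*(-17345 + √402/2) = (33100 - 20053)*(-17345 + √402/2) = 13047*(-17345 + √402/2) = -226300215 + 13047*√402/2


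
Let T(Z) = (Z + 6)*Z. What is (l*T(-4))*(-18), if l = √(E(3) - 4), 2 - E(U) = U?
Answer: 144*I*√5 ≈ 321.99*I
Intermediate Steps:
T(Z) = Z*(6 + Z) (T(Z) = (6 + Z)*Z = Z*(6 + Z))
E(U) = 2 - U
l = I*√5 (l = √((2 - 1*3) - 4) = √((2 - 3) - 4) = √(-1 - 4) = √(-5) = I*√5 ≈ 2.2361*I)
(l*T(-4))*(-18) = ((I*√5)*(-4*(6 - 4)))*(-18) = ((I*√5)*(-4*2))*(-18) = ((I*√5)*(-8))*(-18) = -8*I*√5*(-18) = 144*I*√5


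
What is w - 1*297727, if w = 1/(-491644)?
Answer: -146375693189/491644 ≈ -2.9773e+5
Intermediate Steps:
w = -1/491644 ≈ -2.0340e-6
w - 1*297727 = -1/491644 - 1*297727 = -1/491644 - 297727 = -146375693189/491644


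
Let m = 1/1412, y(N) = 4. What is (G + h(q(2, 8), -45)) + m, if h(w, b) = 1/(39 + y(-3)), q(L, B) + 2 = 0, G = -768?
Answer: -46628433/60716 ≈ -767.98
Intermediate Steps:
q(L, B) = -2 (q(L, B) = -2 + 0 = -2)
h(w, b) = 1/43 (h(w, b) = 1/(39 + 4) = 1/43)
m = 1/1412 ≈ 0.00070821
(G + h(q(2, 8), -45)) + m = (-768 + 1/43) + 1/1412 = -33023/43 + 1/1412 = -46628433/60716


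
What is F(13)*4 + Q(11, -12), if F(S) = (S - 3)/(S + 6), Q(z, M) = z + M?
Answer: 21/19 ≈ 1.1053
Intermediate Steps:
Q(z, M) = M + z
F(S) = (-3 + S)/(6 + S)
F(13)*4 + Q(11, -12) = ((-3 + 13)/(6 + 13))*4 + (-12 + 11) = (10/19)*4 - 1 = 40/19 - 1 = 21/19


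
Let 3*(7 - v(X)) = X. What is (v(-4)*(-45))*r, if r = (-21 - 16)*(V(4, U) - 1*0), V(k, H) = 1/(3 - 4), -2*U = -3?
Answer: -13875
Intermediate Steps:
U = 3/2 (U = -1/2*(-3) = 3/2 ≈ 1.5000)
v(X) = 7 - X/3
V(k, H) = -1 (V(k, H) = 1/(-1) = -1)
r = 37 (r = (-21 - 16)*(-1 - 1*0) = -37*(-1 + 0) = -37*(-1) = 37)
(v(-4)*(-45))*r = ((7 - 1/3*(-4))*(-45))*37 = ((7 + 4/3)*(-45))*37 = ((25/3)*(-45))*37 = -375*37 = -13875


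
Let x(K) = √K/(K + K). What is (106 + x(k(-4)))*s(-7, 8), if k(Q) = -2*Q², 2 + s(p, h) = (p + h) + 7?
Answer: 636 - 3*I*√2/8 ≈ 636.0 - 0.53033*I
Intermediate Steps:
s(p, h) = 5 + h + p (s(p, h) = -2 + ((p + h) + 7) = -2 + ((h + p) + 7) = -2 + (7 + h + p) = 5 + h + p)
x(K) = 1/(2*√K) (x(K) = √K/((2*K)) = (1/(2*K))*√K = 1/(2*√K))
(106 + x(k(-4)))*s(-7, 8) = (106 + 1/(2*√(-2*(-4)²)))*(5 + 8 - 7) = (106 + 1/(2*√(-2*16)))*6 = (106 + 1/(2*√(-32)))*6 = (106 + (-I*√2/8)/2)*6 = (106 - I*√2/16)*6 = 636 - 3*I*√2/8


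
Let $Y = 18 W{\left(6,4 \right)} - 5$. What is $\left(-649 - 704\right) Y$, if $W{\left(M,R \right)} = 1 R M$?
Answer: $-577731$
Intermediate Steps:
$W{\left(M,R \right)} = M R$ ($W{\left(M,R \right)} = R M = M R$)
$Y = 427$ ($Y = 18 \cdot 6 \cdot 4 - 5 = 18 \cdot 24 - 5 = 432 - 5 = 427$)
$\left(-649 - 704\right) Y = \left(-649 - 704\right) 427 = \left(-1353\right) 427 = -577731$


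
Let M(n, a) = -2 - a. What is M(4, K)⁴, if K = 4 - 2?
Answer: 256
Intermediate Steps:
K = 2
M(4, K)⁴ = (-2 - 1*2)⁴ = (-2 - 2)⁴ = (-4)⁴ = 256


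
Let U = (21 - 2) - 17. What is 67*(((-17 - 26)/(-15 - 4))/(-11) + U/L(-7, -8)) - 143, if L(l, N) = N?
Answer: -145075/836 ≈ -173.53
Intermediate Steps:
U = 2 (U = 19 - 17 = 2)
67*(((-17 - 26)/(-15 - 4))/(-11) + U/L(-7, -8)) - 143 = 67*(((-17 - 26)/(-15 - 4))/(-11) + 2/(-8)) - 143 = 67*(-43/(-19)*(-1/11) + 2*(-⅛)) - 143 = 67*(-43*(-1/19)*(-1/11) - ¼) - 143 = 67*((43/19)*(-1/11) - ¼) - 143 = 67*(-43/209 - ¼) - 143 = 67*(-381/836) - 143 = -25527/836 - 143 = -145075/836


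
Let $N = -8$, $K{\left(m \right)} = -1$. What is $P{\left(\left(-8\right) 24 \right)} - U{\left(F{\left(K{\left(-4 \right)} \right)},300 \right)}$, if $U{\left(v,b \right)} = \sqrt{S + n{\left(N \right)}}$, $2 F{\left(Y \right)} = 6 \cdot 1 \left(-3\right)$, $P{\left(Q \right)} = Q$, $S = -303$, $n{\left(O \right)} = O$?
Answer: $-192 - i \sqrt{311} \approx -192.0 - 17.635 i$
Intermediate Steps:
$F{\left(Y \right)} = -9$ ($F{\left(Y \right)} = \frac{6 \cdot 1 \left(-3\right)}{2} = \frac{6 \left(-3\right)}{2} = \frac{1}{2} \left(-18\right) = -9$)
$U{\left(v,b \right)} = i \sqrt{311}$ ($U{\left(v,b \right)} = \sqrt{-303 - 8} = \sqrt{-311} = i \sqrt{311}$)
$P{\left(\left(-8\right) 24 \right)} - U{\left(F{\left(K{\left(-4 \right)} \right)},300 \right)} = \left(-8\right) 24 - i \sqrt{311} = -192 - i \sqrt{311}$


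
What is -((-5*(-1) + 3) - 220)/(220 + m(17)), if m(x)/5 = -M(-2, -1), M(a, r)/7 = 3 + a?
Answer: 212/185 ≈ 1.1459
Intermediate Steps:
M(a, r) = 21 + 7*a (M(a, r) = 7*(3 + a) = 21 + 7*a)
m(x) = -35 (m(x) = 5*(-(21 + 7*(-2))) = 5*(-(21 - 14)) = 5*(-1*7) = 5*(-7) = -35)
-((-5*(-1) + 3) - 220)/(220 + m(17)) = -((-5*(-1) + 3) - 220)/(220 - 35) = -((5 + 3) - 220)/185 = -(8 - 220)/185 = -(-212)/185 = -1*(-212/185) = 212/185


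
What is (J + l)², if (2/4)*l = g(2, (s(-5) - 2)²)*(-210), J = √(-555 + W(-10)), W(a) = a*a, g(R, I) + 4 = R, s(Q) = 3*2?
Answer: 705145 + 1680*I*√455 ≈ 7.0515e+5 + 35836.0*I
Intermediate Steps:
s(Q) = 6
g(R, I) = -4 + R
W(a) = a²
J = I*√455 (J = √(-555 + (-10)²) = √(-555 + 100) = √(-455) = I*√455 ≈ 21.331*I)
l = 840 (l = 2*((-4 + 2)*(-210)) = 2*(-2*(-210)) = 2*420 = 840)
(J + l)² = (I*√455 + 840)² = (840 + I*√455)²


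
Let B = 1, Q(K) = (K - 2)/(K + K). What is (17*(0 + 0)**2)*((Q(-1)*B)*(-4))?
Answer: 0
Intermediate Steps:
Q(K) = (-2 + K)/(2*K) (Q(K) = (-2 + K)/((2*K)) = (-2 + K)*(1/(2*K)) = (-2 + K)/(2*K))
(17*(0 + 0)**2)*((Q(-1)*B)*(-4)) = (17*(0 + 0)**2)*((((1/2)*(-2 - 1)/(-1))*1)*(-4)) = (17*0**2)*((((1/2)*(-1)*(-3))*1)*(-4)) = (17*0)*(((3/2)*1)*(-4)) = 0*((3/2)*(-4)) = 0*(-6) = 0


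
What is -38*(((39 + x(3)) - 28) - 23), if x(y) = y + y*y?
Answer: 0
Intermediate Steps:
x(y) = y + y²
-38*(((39 + x(3)) - 28) - 23) = -38*(((39 + 3*(1 + 3)) - 28) - 23) = -38*(((39 + 3*4) - 28) - 23) = -38*(((39 + 12) - 28) - 23) = -38*((51 - 28) - 23) = -38*(23 - 23) = -38*0 = 0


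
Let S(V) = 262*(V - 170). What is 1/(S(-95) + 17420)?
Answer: -1/52010 ≈ -1.9227e-5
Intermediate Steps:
S(V) = -44540 + 262*V (S(V) = 262*(-170 + V) = -44540 + 262*V)
1/(S(-95) + 17420) = 1/((-44540 + 262*(-95)) + 17420) = 1/((-44540 - 24890) + 17420) = 1/(-69430 + 17420) = 1/(-52010) = -1/52010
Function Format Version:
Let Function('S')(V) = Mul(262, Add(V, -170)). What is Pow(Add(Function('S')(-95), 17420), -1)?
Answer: Rational(-1, 52010) ≈ -1.9227e-5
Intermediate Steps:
Function('S')(V) = Add(-44540, Mul(262, V)) (Function('S')(V) = Mul(262, Add(-170, V)) = Add(-44540, Mul(262, V)))
Pow(Add(Function('S')(-95), 17420), -1) = Pow(Add(Add(-44540, Mul(262, -95)), 17420), -1) = Pow(Add(Add(-44540, -24890), 17420), -1) = Pow(Add(-69430, 17420), -1) = Pow(-52010, -1) = Rational(-1, 52010)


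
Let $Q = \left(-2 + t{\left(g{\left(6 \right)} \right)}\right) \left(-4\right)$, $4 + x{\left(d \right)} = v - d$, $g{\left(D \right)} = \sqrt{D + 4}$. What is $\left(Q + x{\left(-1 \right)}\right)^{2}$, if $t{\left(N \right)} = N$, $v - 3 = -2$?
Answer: $196 - 48 \sqrt{10} \approx 44.211$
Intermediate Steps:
$v = 1$ ($v = 3 - 2 = 1$)
$g{\left(D \right)} = \sqrt{4 + D}$
$x{\left(d \right)} = -3 - d$ ($x{\left(d \right)} = -4 - \left(-1 + d\right) = -3 - d$)
$Q = 8 - 4 \sqrt{10}$ ($Q = \left(-2 + \sqrt{4 + 6}\right) \left(-4\right) = \left(-2 + \sqrt{10}\right) \left(-4\right) = 8 - 4 \sqrt{10} \approx -4.6491$)
$\left(Q + x{\left(-1 \right)}\right)^{2} = \left(\left(8 - 4 \sqrt{10}\right) - 2\right)^{2} = \left(6 - 4 \sqrt{10}\right)^{2}$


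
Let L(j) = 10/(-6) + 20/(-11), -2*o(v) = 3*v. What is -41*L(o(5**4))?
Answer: 4715/33 ≈ 142.88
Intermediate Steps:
o(v) = -3*v/2
L(j) = -115/33 (L(j) = 10*(-1/6) + 20*(-1/11) = -5/3 - 20/11 = -115/33)
-41*L(o(5**4)) = -41*(-115/33) = 4715/33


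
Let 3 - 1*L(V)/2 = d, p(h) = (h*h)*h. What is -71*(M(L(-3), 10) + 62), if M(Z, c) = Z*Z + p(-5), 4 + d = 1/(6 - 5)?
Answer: -5751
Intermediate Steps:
p(h) = h**3 (p(h) = h**2*h = h**3)
d = -3 (d = -4 + 1/(6 - 5) = -4 + 1/1 = -4 + 1 = -3)
L(V) = 12 (L(V) = 6 - 2*(-3) = 6 + 6 = 12)
M(Z, c) = -125 + Z**2 (M(Z, c) = Z*Z + (-5)**3 = Z**2 - 125 = -125 + Z**2)
-71*(M(L(-3), 10) + 62) = -71*((-125 + 12**2) + 62) = -71*((-125 + 144) + 62) = -71*(19 + 62) = -71*81 = -5751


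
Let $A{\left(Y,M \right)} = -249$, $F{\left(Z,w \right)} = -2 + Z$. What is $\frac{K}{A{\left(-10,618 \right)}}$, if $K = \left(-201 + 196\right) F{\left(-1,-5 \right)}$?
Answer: $- \frac{5}{83} \approx -0.060241$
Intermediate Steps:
$K = 15$ ($K = \left(-201 + 196\right) \left(-2 - 1\right) = \left(-5\right) \left(-3\right) = 15$)
$\frac{K}{A{\left(-10,618 \right)}} = \frac{15}{-249} = 15 \left(- \frac{1}{249}\right) = - \frac{5}{83}$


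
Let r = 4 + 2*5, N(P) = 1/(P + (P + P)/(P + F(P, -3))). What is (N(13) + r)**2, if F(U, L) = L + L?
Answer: 2706025/13689 ≈ 197.68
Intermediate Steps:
F(U, L) = 2*L
N(P) = 1/(P + 2*P/(-6 + P)) (N(P) = 1/(P + (P + P)/(P + 2*(-3))) = 1/(P + (2*P)/(P - 6)) = 1/(P + (2*P)/(-6 + P)) = 1/(P + 2*P/(-6 + P)))
r = 14 (r = 4 + 10 = 14)
(N(13) + r)**2 = ((-6 + 13)/(13*(-4 + 13)) + 14)**2 = ((1/13)*7/9 + 14)**2 = ((1/13)*(1/9)*7 + 14)**2 = (7/117 + 14)**2 = (1645/117)**2 = 2706025/13689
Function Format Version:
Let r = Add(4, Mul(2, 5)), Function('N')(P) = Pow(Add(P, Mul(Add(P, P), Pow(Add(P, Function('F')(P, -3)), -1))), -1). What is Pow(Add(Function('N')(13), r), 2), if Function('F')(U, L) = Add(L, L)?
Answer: Rational(2706025, 13689) ≈ 197.68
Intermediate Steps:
Function('F')(U, L) = Mul(2, L)
Function('N')(P) = Pow(Add(P, Mul(2, P, Pow(Add(-6, P), -1))), -1) (Function('N')(P) = Pow(Add(P, Mul(Add(P, P), Pow(Add(P, Mul(2, -3)), -1))), -1) = Pow(Add(P, Mul(Mul(2, P), Pow(Add(P, -6), -1))), -1) = Pow(Add(P, Mul(Mul(2, P), Pow(Add(-6, P), -1))), -1) = Pow(Add(P, Mul(2, P, Pow(Add(-6, P), -1))), -1))
r = 14 (r = Add(4, 10) = 14)
Pow(Add(Function('N')(13), r), 2) = Pow(Add(Mul(Pow(13, -1), Pow(Add(-4, 13), -1), Add(-6, 13)), 14), 2) = Pow(Add(Mul(Rational(1, 13), Pow(9, -1), 7), 14), 2) = Pow(Add(Mul(Rational(1, 13), Rational(1, 9), 7), 14), 2) = Pow(Add(Rational(7, 117), 14), 2) = Pow(Rational(1645, 117), 2) = Rational(2706025, 13689)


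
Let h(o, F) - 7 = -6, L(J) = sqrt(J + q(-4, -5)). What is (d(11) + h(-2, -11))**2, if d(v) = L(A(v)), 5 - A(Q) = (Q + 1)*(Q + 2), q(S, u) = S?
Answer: (1 + I*sqrt(155))**2 ≈ -154.0 + 24.9*I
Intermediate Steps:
A(Q) = 5 - (1 + Q)*(2 + Q) (A(Q) = 5 - (Q + 1)*(Q + 2) = 5 - (1 + Q)*(2 + Q))
L(J) = sqrt(-4 + J) (L(J) = sqrt(J - 4) = sqrt(-4 + J))
d(v) = sqrt(-1 - v**2 - 3*v) (d(v) = sqrt(-4 + (3 - v**2 - 3*v)) = sqrt(-1 - v**2 - 3*v))
h(o, F) = 1 (h(o, F) = 7 - 6 = 1)
(d(11) + h(-2, -11))**2 = (sqrt(-1 - 1*11**2 - 3*11) + 1)**2 = (sqrt(-1 - 1*121 - 33) + 1)**2 = (sqrt(-1 - 121 - 33) + 1)**2 = (sqrt(-155) + 1)**2 = (I*sqrt(155) + 1)**2 = (1 + I*sqrt(155))**2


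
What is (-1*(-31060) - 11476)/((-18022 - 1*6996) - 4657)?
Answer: -19584/29675 ≈ -0.65995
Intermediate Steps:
(-1*(-31060) - 11476)/((-18022 - 1*6996) - 4657) = (31060 - 11476)/((-18022 - 6996) - 4657) = 19584/(-25018 - 4657) = 19584/(-29675) = 19584*(-1/29675) = -19584/29675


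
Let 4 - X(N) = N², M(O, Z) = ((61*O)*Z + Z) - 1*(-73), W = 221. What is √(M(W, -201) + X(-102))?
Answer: I*√2720209 ≈ 1649.3*I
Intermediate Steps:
M(O, Z) = 73 + Z + 61*O*Z (M(O, Z) = (61*O*Z + Z) + 73 = (Z + 61*O*Z) + 73 = 73 + Z + 61*O*Z)
X(N) = 4 - N²
√(M(W, -201) + X(-102)) = √((73 - 201 + 61*221*(-201)) + (4 - 1*(-102)²)) = √((73 - 201 - 2709681) + (4 - 1*10404)) = √(-2709809 + (4 - 10404)) = √(-2709809 - 10400) = √(-2720209) = I*√2720209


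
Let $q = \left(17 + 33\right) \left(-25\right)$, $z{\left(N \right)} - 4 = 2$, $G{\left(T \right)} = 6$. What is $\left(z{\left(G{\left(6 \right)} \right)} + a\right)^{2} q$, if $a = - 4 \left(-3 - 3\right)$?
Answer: $-1125000$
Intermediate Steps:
$a = 24$ ($a = - 4 \left(-3 + \left(-4 + 1\right)\right) = - 4 \left(-3 - 3\right) = \left(-4\right) \left(-6\right) = 24$)
$z{\left(N \right)} = 6$ ($z{\left(N \right)} = 4 + 2 = 6$)
$q = -1250$ ($q = 50 \left(-25\right) = -1250$)
$\left(z{\left(G{\left(6 \right)} \right)} + a\right)^{2} q = \left(6 + 24\right)^{2} \left(-1250\right) = 30^{2} \left(-1250\right) = 900 \left(-1250\right) = -1125000$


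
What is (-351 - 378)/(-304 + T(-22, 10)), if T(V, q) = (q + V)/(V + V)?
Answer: 8019/3341 ≈ 2.4002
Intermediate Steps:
T(V, q) = (V + q)/(2*V) (T(V, q) = (V + q)/((2*V)) = (V + q)*(1/(2*V)) = (V + q)/(2*V))
(-351 - 378)/(-304 + T(-22, 10)) = (-351 - 378)/(-304 + (½)*(-22 + 10)/(-22)) = -729/(-304 + (½)*(-1/22)*(-12)) = -729/(-304 + 3/11) = -729/(-3341/11) = -729*(-11/3341) = 8019/3341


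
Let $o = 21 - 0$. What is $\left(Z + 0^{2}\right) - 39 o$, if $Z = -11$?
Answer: $-830$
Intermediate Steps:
$o = 21$ ($o = 21 + 0 = 21$)
$\left(Z + 0^{2}\right) - 39 o = \left(-11 + 0^{2}\right) - 819 = \left(-11 + 0\right) - 819 = -11 - 819 = -830$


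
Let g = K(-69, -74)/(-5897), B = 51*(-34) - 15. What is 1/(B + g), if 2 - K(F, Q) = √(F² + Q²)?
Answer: -60820802935/106375604950788 - 5897*√10237/106375604950788 ≈ -0.00057176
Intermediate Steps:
B = -1749 (B = -1734 - 15 = -1749)
K(F, Q) = 2 - √(F² + Q²)
g = -2/5897 + √10237/5897 (g = (2 - √((-69)² + (-74)²))/(-5897) = (2 - √(4761 + 5476))*(-1/5897) = (2 - √10237)*(-1/5897) = -2/5897 + √10237/5897 ≈ 0.016818)
1/(B + g) = 1/(-1749 + (-2/5897 + √10237/5897)) = 1/(-10313855/5897 + √10237/5897)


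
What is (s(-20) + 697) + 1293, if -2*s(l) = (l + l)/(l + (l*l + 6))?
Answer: 384080/193 ≈ 1990.1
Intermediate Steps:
s(l) = -l/(6 + l + l**2) (s(l) = -(l + l)/(2*(l + (l*l + 6))) = -2*l/(2*(l + (l**2 + 6))) = -2*l/(2*(l + (6 + l**2))) = -2*l/(2*(6 + l + l**2)) = -l/(6 + l + l**2))
(s(-20) + 697) + 1293 = (-1*(-20)/(6 - 20 + (-20)**2) + 697) + 1293 = (-1*(-20)/(6 - 20 + 400) + 697) + 1293 = (-1*(-20)/386 + 697) + 1293 = (-1*(-20)*1/386 + 697) + 1293 = (10/193 + 697) + 1293 = 134531/193 + 1293 = 384080/193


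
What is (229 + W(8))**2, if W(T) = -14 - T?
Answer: 42849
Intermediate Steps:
(229 + W(8))**2 = (229 + (-14 - 1*8))**2 = (229 + (-14 - 8))**2 = (229 - 22)**2 = 207**2 = 42849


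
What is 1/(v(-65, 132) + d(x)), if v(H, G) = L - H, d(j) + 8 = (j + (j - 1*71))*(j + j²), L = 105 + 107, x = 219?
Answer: 1/17682329 ≈ 5.6554e-8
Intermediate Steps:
L = 212
d(j) = -8 + (-71 + 2*j)*(j + j²) (d(j) = -8 + (j + (j - 1*71))*(j + j²) = -8 + (j + (j - 71))*(j + j²) = -8 + (j + (-71 + j))*(j + j²) = -8 + (-71 + 2*j)*(j + j²))
v(H, G) = 212 - H
1/(v(-65, 132) + d(x)) = 1/((212 - 1*(-65)) + (-8 - 71*219 - 69*219² + 2*219³)) = 1/((212 + 65) + (-8 - 15549 - 69*47961 + 2*10503459)) = 1/(277 + (-8 - 15549 - 3309309 + 21006918)) = 1/(277 + 17682052) = 1/17682329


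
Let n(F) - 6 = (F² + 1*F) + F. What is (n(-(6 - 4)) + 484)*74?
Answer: 36260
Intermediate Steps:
n(F) = 6 + F² + 2*F (n(F) = 6 + ((F² + 1*F) + F) = 6 + ((F² + F) + F) = 6 + ((F + F²) + F) = 6 + (F² + 2*F) = 6 + F² + 2*F)
(n(-(6 - 4)) + 484)*74 = ((6 + (-(6 - 4))² + 2*(-(6 - 4))) + 484)*74 = ((6 + (-1*2)² + 2*(-1*2)) + 484)*74 = ((6 + (-2)² + 2*(-2)) + 484)*74 = ((6 + 4 - 4) + 484)*74 = (6 + 484)*74 = 490*74 = 36260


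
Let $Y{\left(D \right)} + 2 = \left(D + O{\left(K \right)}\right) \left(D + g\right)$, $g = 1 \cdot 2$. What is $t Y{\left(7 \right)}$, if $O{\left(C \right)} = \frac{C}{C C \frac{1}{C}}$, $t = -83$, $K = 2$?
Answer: $-5810$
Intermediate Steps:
$O{\left(C \right)} = 1$ ($O{\left(C \right)} = \frac{C}{C^{2} \frac{1}{C}} = \frac{C}{C} = 1$)
$g = 2$
$Y{\left(D \right)} = -2 + \left(1 + D\right) \left(2 + D\right)$ ($Y{\left(D \right)} = -2 + \left(D + 1\right) \left(D + 2\right) = -2 + \left(1 + D\right) \left(2 + D\right)$)
$t Y{\left(7 \right)} = - 83 \cdot 7 \left(3 + 7\right) = - 83 \cdot 7 \cdot 10 = \left(-83\right) 70 = -5810$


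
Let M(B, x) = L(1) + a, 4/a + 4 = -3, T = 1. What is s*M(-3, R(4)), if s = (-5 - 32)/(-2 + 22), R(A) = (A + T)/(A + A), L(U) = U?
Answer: -111/140 ≈ -0.79286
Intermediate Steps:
R(A) = (1 + A)/(2*A) (R(A) = (A + 1)/(A + A) = (1 + A)/((2*A)) = (1 + A)*(1/(2*A)) = (1 + A)/(2*A))
a = -4/7 (a = 4/(-4 - 3) = 4/(-7) = 4*(-⅐) = -4/7 ≈ -0.57143)
M(B, x) = 3/7 (M(B, x) = 1 - 4/7 = 3/7)
s = -37/20 ≈ -1.8500
s*M(-3, R(4)) = -37/20*3/7 = -111/140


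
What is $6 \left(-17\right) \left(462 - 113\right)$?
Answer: $-35598$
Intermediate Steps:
$6 \left(-17\right) \left(462 - 113\right) = \left(-102\right) 349 = -35598$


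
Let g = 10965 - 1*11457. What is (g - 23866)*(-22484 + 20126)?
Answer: 57436164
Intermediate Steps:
g = -492 (g = 10965 - 11457 = -492)
(g - 23866)*(-22484 + 20126) = (-492 - 23866)*(-22484 + 20126) = -24358*(-2358) = 57436164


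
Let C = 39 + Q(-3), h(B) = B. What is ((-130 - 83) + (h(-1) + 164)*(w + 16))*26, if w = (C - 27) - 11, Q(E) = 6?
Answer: 91936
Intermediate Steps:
C = 45 (C = 39 + 6 = 45)
w = 7 (w = (45 - 27) - 11 = 18 - 11 = 7)
((-130 - 83) + (h(-1) + 164)*(w + 16))*26 = ((-130 - 83) + (-1 + 164)*(7 + 16))*26 = (-213 + 163*23)*26 = (-213 + 3749)*26 = 3536*26 = 91936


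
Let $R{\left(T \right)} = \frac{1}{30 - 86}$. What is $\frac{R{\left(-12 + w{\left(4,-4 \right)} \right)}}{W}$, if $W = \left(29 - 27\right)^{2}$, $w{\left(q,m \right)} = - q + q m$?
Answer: $- \frac{1}{224} \approx -0.0044643$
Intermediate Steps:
$w{\left(q,m \right)} = - q + m q$
$W = 4$ ($W = 2^{2} = 4$)
$R{\left(T \right)} = - \frac{1}{56}$ ($R{\left(T \right)} = \frac{1}{-56} = - \frac{1}{56}$)
$\frac{R{\left(-12 + w{\left(4,-4 \right)} \right)}}{W} = - \frac{1}{56 \cdot 4} = \left(- \frac{1}{56}\right) \frac{1}{4} = - \frac{1}{224}$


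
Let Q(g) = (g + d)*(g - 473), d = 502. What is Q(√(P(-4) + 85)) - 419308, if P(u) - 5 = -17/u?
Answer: -2626639/4 + 29*√377/2 ≈ -6.5638e+5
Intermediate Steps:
P(u) = 5 - 17/u
Q(g) = (-473 + g)*(502 + g) (Q(g) = (g + 502)*(g - 473) = (502 + g)*(-473 + g) = (-473 + g)*(502 + g))
Q(√(P(-4) + 85)) - 419308 = (-237446 + (√((5 - 17/(-4)) + 85))² + 29*√((5 - 17/(-4)) + 85)) - 419308 = (-237446 + (√((5 - 17*(-¼)) + 85))² + 29*√((5 - 17*(-¼)) + 85)) - 419308 = (-237446 + (√((5 + 17/4) + 85))² + 29*√((5 + 17/4) + 85)) - 419308 = (-237446 + (√(37/4 + 85))² + 29*√(37/4 + 85)) - 419308 = (-237446 + (√(377/4))² + 29*√(377/4)) - 419308 = (-237446 + (√377/2)² + 29*(√377/2)) - 419308 = (-237446 + 377/4 + 29*√377/2) - 419308 = (-949407/4 + 29*√377/2) - 419308 = -2626639/4 + 29*√377/2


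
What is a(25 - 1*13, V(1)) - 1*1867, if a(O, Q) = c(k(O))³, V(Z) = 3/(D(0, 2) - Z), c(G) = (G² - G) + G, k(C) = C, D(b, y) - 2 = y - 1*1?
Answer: 2984117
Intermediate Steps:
D(b, y) = 1 + y (D(b, y) = 2 + (y - 1*1) = 2 + (y - 1) = 2 + (-1 + y) = 1 + y)
c(G) = G²
V(Z) = 3/(3 - Z) (V(Z) = 3/((1 + 2) - Z) = 3/(3 - Z))
a(O, Q) = O⁶ (a(O, Q) = (O²)³ = O⁶)
a(25 - 1*13, V(1)) - 1*1867 = (25 - 1*13)⁶ - 1*1867 = (25 - 13)⁶ - 1867 = 12⁶ - 1867 = 2985984 - 1867 = 2984117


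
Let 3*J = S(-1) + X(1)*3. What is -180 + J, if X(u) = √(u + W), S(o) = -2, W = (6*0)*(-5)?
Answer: -539/3 ≈ -179.67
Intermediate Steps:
W = 0 (W = 0*(-5) = 0)
X(u) = √u (X(u) = √(u + 0) = √u)
J = ⅓ (J = (-2 + √1*3)/3 = (-2 + 1*3)/3 = (-2 + 3)/3 = (⅓)*1 = ⅓ ≈ 0.33333)
-180 + J = -180 + ⅓ = -539/3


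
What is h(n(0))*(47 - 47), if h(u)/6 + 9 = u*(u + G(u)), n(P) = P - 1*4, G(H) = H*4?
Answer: 0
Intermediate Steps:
G(H) = 4*H
n(P) = -4 + P (n(P) = P - 4 = -4 + P)
h(u) = -54 + 30*u**2 (h(u) = -54 + 6*(u*(u + 4*u)) = -54 + 6*(u*(5*u)) = -54 + 6*(5*u**2) = -54 + 30*u**2)
h(n(0))*(47 - 47) = (-54 + 30*(-4 + 0)**2)*(47 - 47) = (-54 + 30*(-4)**2)*0 = (-54 + 30*16)*0 = (-54 + 480)*0 = 426*0 = 0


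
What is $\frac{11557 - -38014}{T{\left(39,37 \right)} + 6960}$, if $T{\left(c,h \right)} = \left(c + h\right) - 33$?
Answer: $\frac{49571}{7003} \approx 7.0785$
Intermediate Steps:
$T{\left(c,h \right)} = -33 + c + h$
$\frac{11557 - -38014}{T{\left(39,37 \right)} + 6960} = \frac{11557 - -38014}{\left(-33 + 39 + 37\right) + 6960} = \frac{11557 + 38014}{43 + 6960} = \frac{49571}{7003}$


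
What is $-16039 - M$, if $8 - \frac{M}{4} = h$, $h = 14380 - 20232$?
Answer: $-39479$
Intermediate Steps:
$h = -5852$
$M = 23440$ ($M = 32 - -23408 = 32 + 23408 = 23440$)
$-16039 - M = -16039 - 23440 = -39479$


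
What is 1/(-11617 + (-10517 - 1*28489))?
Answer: -1/50623 ≈ -1.9754e-5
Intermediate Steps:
1/(-11617 + (-10517 - 1*28489)) = 1/(-11617 + (-10517 - 28489)) = 1/(-11617 - 39006) = 1/(-50623) = -1/50623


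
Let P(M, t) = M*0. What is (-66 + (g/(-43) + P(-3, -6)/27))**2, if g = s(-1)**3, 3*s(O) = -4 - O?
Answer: 8048569/1849 ≈ 4352.9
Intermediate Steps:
s(O) = -4/3 - O/3 (s(O) = (-4 - O)/3 = -4/3 - O/3)
P(M, t) = 0
g = -1 (g = (-4/3 - 1/3*(-1))**3 = (-4/3 + 1/3)**3 = (-1)**3 = -1)
(-66 + (g/(-43) + P(-3, -6)/27))**2 = (-66 + (-1/(-43) + 0/27))**2 = (-66 + (-1*(-1/43) + 0*(1/27)))**2 = (-66 + (1/43 + 0))**2 = (-66 + 1/43)**2 = (-2837/43)**2 = 8048569/1849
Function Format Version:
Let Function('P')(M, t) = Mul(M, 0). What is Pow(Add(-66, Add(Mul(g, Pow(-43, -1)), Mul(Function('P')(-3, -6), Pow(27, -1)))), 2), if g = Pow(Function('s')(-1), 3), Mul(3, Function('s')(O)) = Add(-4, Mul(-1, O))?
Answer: Rational(8048569, 1849) ≈ 4352.9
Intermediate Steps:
Function('s')(O) = Add(Rational(-4, 3), Mul(Rational(-1, 3), O)) (Function('s')(O) = Mul(Rational(1, 3), Add(-4, Mul(-1, O))) = Add(Rational(-4, 3), Mul(Rational(-1, 3), O)))
Function('P')(M, t) = 0
g = -1 (g = Pow(Add(Rational(-4, 3), Mul(Rational(-1, 3), -1)), 3) = Pow(Add(Rational(-4, 3), Rational(1, 3)), 3) = Pow(-1, 3) = -1)
Pow(Add(-66, Add(Mul(g, Pow(-43, -1)), Mul(Function('P')(-3, -6), Pow(27, -1)))), 2) = Pow(Add(-66, Add(Mul(-1, Pow(-43, -1)), Mul(0, Pow(27, -1)))), 2) = Pow(Add(-66, Add(Mul(-1, Rational(-1, 43)), Mul(0, Rational(1, 27)))), 2) = Pow(Add(-66, Add(Rational(1, 43), 0)), 2) = Pow(Add(-66, Rational(1, 43)), 2) = Pow(Rational(-2837, 43), 2) = Rational(8048569, 1849)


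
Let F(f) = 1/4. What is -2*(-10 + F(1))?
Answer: 39/2 ≈ 19.500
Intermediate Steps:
F(f) = 1/4
-2*(-10 + F(1)) = -2*(-10 + 1/4) = -2*(-39/4) = 39/2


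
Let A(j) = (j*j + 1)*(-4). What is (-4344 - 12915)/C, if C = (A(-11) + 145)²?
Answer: -17259/117649 ≈ -0.14670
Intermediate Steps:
A(j) = -4 - 4*j² (A(j) = (j² + 1)*(-4) = (1 + j²)*(-4) = -4 - 4*j²)
C = 117649 (C = ((-4 - 4*(-11)²) + 145)² = ((-4 - 4*121) + 145)² = ((-4 - 484) + 145)² = (-488 + 145)² = (-343)² = 117649)
(-4344 - 12915)/C = (-4344 - 12915)/117649 = -17259*1/117649 = -17259/117649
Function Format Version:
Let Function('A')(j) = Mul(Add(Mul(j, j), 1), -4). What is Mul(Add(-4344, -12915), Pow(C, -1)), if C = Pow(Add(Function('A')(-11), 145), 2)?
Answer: Rational(-17259, 117649) ≈ -0.14670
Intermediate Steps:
Function('A')(j) = Add(-4, Mul(-4, Pow(j, 2))) (Function('A')(j) = Mul(Add(Pow(j, 2), 1), -4) = Mul(Add(1, Pow(j, 2)), -4) = Add(-4, Mul(-4, Pow(j, 2))))
C = 117649 (C = Pow(Add(Add(-4, Mul(-4, Pow(-11, 2))), 145), 2) = Pow(Add(Add(-4, Mul(-4, 121)), 145), 2) = Pow(Add(Add(-4, -484), 145), 2) = Pow(Add(-488, 145), 2) = Pow(-343, 2) = 117649)
Mul(Add(-4344, -12915), Pow(C, -1)) = Mul(Add(-4344, -12915), Pow(117649, -1)) = Mul(-17259, Rational(1, 117649)) = Rational(-17259, 117649)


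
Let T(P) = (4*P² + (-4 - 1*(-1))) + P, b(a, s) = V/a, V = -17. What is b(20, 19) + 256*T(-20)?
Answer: 8074223/20 ≈ 4.0371e+5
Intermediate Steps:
b(a, s) = -17/a
T(P) = -3 + P + 4*P² (T(P) = (4*P² + (-4 + 1)) + P = (4*P² - 3) + P = (-3 + 4*P²) + P = -3 + P + 4*P²)
b(20, 19) + 256*T(-20) = -17/20 + 256*(-3 - 20 + 4*(-20)²) = -17*1/20 + 256*(-3 - 20 + 4*400) = -17/20 + 256*(-3 - 20 + 1600) = -17/20 + 256*1577 = -17/20 + 403712 = 8074223/20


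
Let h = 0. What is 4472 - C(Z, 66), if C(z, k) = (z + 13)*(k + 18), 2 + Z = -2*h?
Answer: 3548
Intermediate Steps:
Z = -2 (Z = -2 - 2*0 = -2 + 0 = -2)
C(z, k) = (13 + z)*(18 + k)
4472 - C(Z, 66) = 4472 - (234 + 13*66 + 18*(-2) + 66*(-2)) = 4472 - (234 + 858 - 36 - 132) = 4472 - 1*924 = 4472 - 924 = 3548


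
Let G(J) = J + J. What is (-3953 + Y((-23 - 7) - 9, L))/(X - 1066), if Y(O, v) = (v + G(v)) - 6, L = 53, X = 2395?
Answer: -3800/1329 ≈ -2.8593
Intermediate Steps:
G(J) = 2*J
Y(O, v) = -6 + 3*v (Y(O, v) = (v + 2*v) - 6 = 3*v - 6 = -6 + 3*v)
(-3953 + Y((-23 - 7) - 9, L))/(X - 1066) = (-3953 + (-6 + 3*53))/(2395 - 1066) = (-3953 + (-6 + 159))/1329 = (-3953 + 153)*(1/1329) = -3800*1/1329 = -3800/1329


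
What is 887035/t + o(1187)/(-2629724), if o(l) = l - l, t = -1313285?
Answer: -177407/262657 ≈ -0.67543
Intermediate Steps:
o(l) = 0
887035/t + o(1187)/(-2629724) = 887035/(-1313285) + 0/(-2629724) = 887035*(-1/1313285) + 0*(-1/2629724) = -177407/262657 + 0 = -177407/262657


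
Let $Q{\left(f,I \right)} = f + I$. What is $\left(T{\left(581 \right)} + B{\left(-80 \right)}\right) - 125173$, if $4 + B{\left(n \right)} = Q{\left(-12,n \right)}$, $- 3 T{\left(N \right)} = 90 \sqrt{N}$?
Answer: $-125269 - 30 \sqrt{581} \approx -1.2599 \cdot 10^{5}$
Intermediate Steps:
$Q{\left(f,I \right)} = I + f$
$T{\left(N \right)} = - 30 \sqrt{N}$ ($T{\left(N \right)} = - \frac{90 \sqrt{N}}{3} = - 30 \sqrt{N}$)
$B{\left(n \right)} = -16 + n$ ($B{\left(n \right)} = -4 + \left(n - 12\right) = -4 + \left(-12 + n\right) = -16 + n$)
$\left(T{\left(581 \right)} + B{\left(-80 \right)}\right) - 125173 = \left(- 30 \sqrt{581} - 96\right) - 125173 = \left(-96 - 30 \sqrt{581}\right) - 125173 = -125269 - 30 \sqrt{581}$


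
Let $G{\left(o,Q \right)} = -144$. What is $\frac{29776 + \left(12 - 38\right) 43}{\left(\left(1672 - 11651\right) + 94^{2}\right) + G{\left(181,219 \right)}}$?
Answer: $- \frac{28658}{1287} \approx -22.267$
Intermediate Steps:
$\frac{29776 + \left(12 - 38\right) 43}{\left(\left(1672 - 11651\right) + 94^{2}\right) + G{\left(181,219 \right)}} = \frac{29776 + \left(12 - 38\right) 43}{\left(\left(1672 - 11651\right) + 94^{2}\right) - 144} = \frac{29776 - 1118}{\left(-9979 + 8836\right) - 144} = \frac{29776 - 1118}{-1143 - 144} = \frac{28658}{-1287} = 28658 \left(- \frac{1}{1287}\right) = - \frac{28658}{1287}$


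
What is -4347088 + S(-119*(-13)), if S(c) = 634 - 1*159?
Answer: -4346613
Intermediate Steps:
S(c) = 475 (S(c) = 634 - 159 = 475)
-4347088 + S(-119*(-13)) = -4347088 + 475 = -4346613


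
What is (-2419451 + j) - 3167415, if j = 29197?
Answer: -5557669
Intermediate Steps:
(-2419451 + j) - 3167415 = (-2419451 + 29197) - 3167415 = -2390254 - 3167415 = -5557669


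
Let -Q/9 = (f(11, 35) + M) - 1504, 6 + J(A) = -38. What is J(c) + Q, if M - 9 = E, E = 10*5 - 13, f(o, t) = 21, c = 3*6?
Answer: 12889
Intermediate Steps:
c = 18
E = 37 (E = 50 - 13 = 37)
J(A) = -44 (J(A) = -6 - 38 = -44)
M = 46 (M = 9 + 37 = 46)
Q = 12933 (Q = -9*((21 + 46) - 1504) = -9*(67 - 1504) = -9*(-1437) = 12933)
J(c) + Q = -44 + 12933 = 12889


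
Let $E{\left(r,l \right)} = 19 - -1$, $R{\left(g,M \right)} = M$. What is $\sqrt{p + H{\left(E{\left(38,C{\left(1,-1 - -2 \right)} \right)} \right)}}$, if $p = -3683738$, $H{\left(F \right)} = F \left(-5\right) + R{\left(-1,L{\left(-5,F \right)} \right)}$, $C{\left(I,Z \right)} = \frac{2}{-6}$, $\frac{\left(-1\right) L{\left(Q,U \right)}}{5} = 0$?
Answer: $i \sqrt{3683838} \approx 1919.3 i$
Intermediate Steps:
$L{\left(Q,U \right)} = 0$ ($L{\left(Q,U \right)} = \left(-5\right) 0 = 0$)
$C{\left(I,Z \right)} = - \frac{1}{3}$ ($C{\left(I,Z \right)} = 2 \left(- \frac{1}{6}\right) = - \frac{1}{3}$)
$E{\left(r,l \right)} = 20$ ($E{\left(r,l \right)} = 19 + 1 = 20$)
$H{\left(F \right)} = - 5 F$ ($H{\left(F \right)} = F \left(-5\right) + 0 = - 5 F + 0 = - 5 F$)
$\sqrt{p + H{\left(E{\left(38,C{\left(1,-1 - -2 \right)} \right)} \right)}} = \sqrt{-3683738 - 100} = \sqrt{-3683838} = i \sqrt{3683838}$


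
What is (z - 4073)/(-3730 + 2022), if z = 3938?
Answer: 135/1708 ≈ 0.079040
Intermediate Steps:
(z - 4073)/(-3730 + 2022) = (3938 - 4073)/(-3730 + 2022) = -135/(-1708) = -135*(-1/1708) = 135/1708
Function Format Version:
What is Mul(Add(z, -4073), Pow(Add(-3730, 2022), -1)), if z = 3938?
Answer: Rational(135, 1708) ≈ 0.079040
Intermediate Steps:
Mul(Add(z, -4073), Pow(Add(-3730, 2022), -1)) = Mul(Add(3938, -4073), Pow(Add(-3730, 2022), -1)) = Mul(-135, Pow(-1708, -1)) = Mul(-135, Rational(-1, 1708)) = Rational(135, 1708)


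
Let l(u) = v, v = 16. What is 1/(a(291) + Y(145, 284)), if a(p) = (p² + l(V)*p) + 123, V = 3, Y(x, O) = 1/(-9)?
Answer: 9/805139 ≈ 1.1178e-5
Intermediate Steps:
Y(x, O) = -⅑
l(u) = 16
a(p) = 123 + p² + 16*p (a(p) = (p² + 16*p) + 123 = 123 + p² + 16*p)
1/(a(291) + Y(145, 284)) = 1/((123 + 291² + 16*291) - ⅑) = 1/((123 + 84681 + 4656) - ⅑) = 1/(89460 - ⅑) = 1/(805139/9) = 9/805139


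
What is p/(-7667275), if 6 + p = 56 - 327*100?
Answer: 1306/306691 ≈ 0.0042584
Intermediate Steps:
p = -32650 (p = -6 + (56 - 327*100) = -6 + (56 - 32700) = -6 - 32644 = -32650)
p/(-7667275) = -32650/(-7667275) = -32650*(-1/7667275) = 1306/306691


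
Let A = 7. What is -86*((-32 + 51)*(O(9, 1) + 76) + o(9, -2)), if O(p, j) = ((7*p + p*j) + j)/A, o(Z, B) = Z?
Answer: -993988/7 ≈ -1.4200e+5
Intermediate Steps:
O(p, j) = p + j/7 + j*p/7 (O(p, j) = ((7*p + p*j) + j)/7 = ((7*p + j*p) + j)*(⅐) = (j + 7*p + j*p)*(⅐) = p + j/7 + j*p/7)
-86*((-32 + 51)*(O(9, 1) + 76) + o(9, -2)) = -86*((-32 + 51)*((9 + (⅐)*1 + (⅐)*1*9) + 76) + 9) = -86*(19*((9 + ⅐ + 9/7) + 76) + 9) = -86*(19*(73/7 + 76) + 9) = -86*(19*(605/7) + 9) = -86*(11495/7 + 9) = -86*11558/7 = -993988/7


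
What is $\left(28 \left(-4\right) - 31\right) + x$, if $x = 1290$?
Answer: $1147$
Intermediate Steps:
$\left(28 \left(-4\right) - 31\right) + x = \left(28 \left(-4\right) - 31\right) + 1290 = \left(-112 - 31\right) + 1290 = -143 + 1290 = 1147$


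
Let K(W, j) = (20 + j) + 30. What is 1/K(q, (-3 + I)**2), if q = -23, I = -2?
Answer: 1/75 ≈ 0.013333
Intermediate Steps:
K(W, j) = 50 + j
1/K(q, (-3 + I)**2) = 1/(50 + (-3 - 2)**2) = 1/(50 + (-5)**2) = 1/(50 + 25) = 1/75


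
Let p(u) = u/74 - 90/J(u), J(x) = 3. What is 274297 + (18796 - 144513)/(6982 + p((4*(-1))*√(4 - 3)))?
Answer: 70550571405/257222 ≈ 2.7428e+5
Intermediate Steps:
p(u) = -30 + u/74 (p(u) = u/74 - 90/3 = u*(1/74) - 90*⅓ = u/74 - 30 = -30 + u/74)
274297 + (18796 - 144513)/(6982 + p((4*(-1))*√(4 - 3))) = 274297 + (18796 - 144513)/(6982 + (-30 + ((4*(-1))*√(4 - 3))/74)) = 274297 - 125717/(6982 + (-30 + (-4*√1)/74)) = 274297 - 125717/(6982 + (-30 + (-4*1)/74)) = 274297 - 125717/(6982 + (-30 + (1/74)*(-4))) = 274297 - 125717/(6982 + (-30 - 2/37)) = 274297 - 125717/(6982 - 1112/37) = 274297 - 125717/257222/37 = 274297 - 125717*37/257222 = 274297 - 4651529/257222 = 70550571405/257222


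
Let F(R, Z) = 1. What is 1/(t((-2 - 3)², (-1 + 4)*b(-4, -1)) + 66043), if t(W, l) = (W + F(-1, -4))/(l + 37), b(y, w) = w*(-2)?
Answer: 43/2839875 ≈ 1.5142e-5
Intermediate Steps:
b(y, w) = -2*w
t(W, l) = (1 + W)/(37 + l) (t(W, l) = (W + 1)/(l + 37) = (1 + W)/(37 + l))
1/(t((-2 - 3)², (-1 + 4)*b(-4, -1)) + 66043) = 1/((1 + (-2 - 3)²)/(37 + (-1 + 4)*(-2*(-1))) + 66043) = 1/((1 + (-5)²)/(37 + 3*2) + 66043) = 1/((1 + 25)/(37 + 6) + 66043) = 1/(26/43 + 66043) = 1/(2839875/43) = 43/2839875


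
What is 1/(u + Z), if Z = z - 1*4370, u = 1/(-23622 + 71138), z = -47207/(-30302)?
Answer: -719914916/3144906623863 ≈ -0.00022891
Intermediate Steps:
z = 47207/30302 (z = -47207*(-1/30302) = 47207/30302 ≈ 1.5579)
u = 1/47516 ≈ 2.1046e-5
Z = -132372533/30302 (Z = 47207/30302 - 1*4370 = 47207/30302 - 4370 = -132372533/30302 ≈ -4368.4)
1/(u + Z) = 1/(1/47516 - 132372533/30302) = 1/(-3144906623863/719914916) = -719914916/3144906623863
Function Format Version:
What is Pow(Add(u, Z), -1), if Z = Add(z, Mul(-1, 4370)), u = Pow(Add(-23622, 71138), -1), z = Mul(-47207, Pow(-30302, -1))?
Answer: Rational(-719914916, 3144906623863) ≈ -0.00022891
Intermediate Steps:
z = Rational(47207, 30302) (z = Mul(-47207, Rational(-1, 30302)) = Rational(47207, 30302) ≈ 1.5579)
u = Rational(1, 47516) (u = Pow(47516, -1) = Rational(1, 47516) ≈ 2.1046e-5)
Z = Rational(-132372533, 30302) (Z = Add(Rational(47207, 30302), Mul(-1, 4370)) = Add(Rational(47207, 30302), -4370) = Rational(-132372533, 30302) ≈ -4368.4)
Pow(Add(u, Z), -1) = Pow(Add(Rational(1, 47516), Rational(-132372533, 30302)), -1) = Pow(Rational(-3144906623863, 719914916), -1) = Rational(-719914916, 3144906623863)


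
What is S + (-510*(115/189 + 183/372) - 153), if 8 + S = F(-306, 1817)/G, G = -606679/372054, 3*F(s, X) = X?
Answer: -2591580395785/2369688174 ≈ -1093.6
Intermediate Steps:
F(s, X) = X/3
G = -606679/372054 (G = -606679*1/372054 = -606679/372054 ≈ -1.6306)
S = -230194138/606679 (S = -8 + ((1/3)*1817)/(-606679/372054) = -8 + (1817/3)*(-372054/606679) = -8 - 225340706/606679 = -230194138/606679 ≈ -379.43)
S + (-510*(115/189 + 183/372) - 153) = -230194138/606679 + (-510*(115/189 + 183/372) - 153) = -230194138/606679 + (-510*(115*(1/189) + 183*(1/372)) - 153) = -230194138/606679 + (-510*(115/189 + 61/124) - 153) = -230194138/606679 + (-510*25789/23436 - 153) = -230194138/606679 + (-2192065/3906 - 153) = -230194138/606679 - 2789683/3906 = -2591580395785/2369688174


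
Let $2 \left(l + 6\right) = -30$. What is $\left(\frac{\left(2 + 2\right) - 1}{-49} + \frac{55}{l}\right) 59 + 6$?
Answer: $- \frac{22364}{147} \approx -152.14$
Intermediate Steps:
$l = -21$ ($l = -6 + \frac{1}{2} \left(-30\right) = -6 - 15 = -21$)
$\left(\frac{\left(2 + 2\right) - 1}{-49} + \frac{55}{l}\right) 59 + 6 = \left(\frac{\left(2 + 2\right) - 1}{-49} + \frac{55}{-21}\right) 59 + 6 = \left(\left(4 - 1\right) \left(- \frac{1}{49}\right) + 55 \left(- \frac{1}{21}\right)\right) 59 + 6 = \left(3 \left(- \frac{1}{49}\right) - \frac{55}{21}\right) 59 + 6 = \left(- \frac{3}{49} - \frac{55}{21}\right) 59 + 6 = \left(- \frac{394}{147}\right) 59 + 6 = - \frac{23246}{147} + 6 = - \frac{22364}{147}$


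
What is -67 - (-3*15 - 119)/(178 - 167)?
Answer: -573/11 ≈ -52.091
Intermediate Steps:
-67 - (-3*15 - 119)/(178 - 167) = -67 - (-45 - 119)/11 = -67 - (-164)/11 = -67 - 1*(-164/11) = -67 + 164/11 = -573/11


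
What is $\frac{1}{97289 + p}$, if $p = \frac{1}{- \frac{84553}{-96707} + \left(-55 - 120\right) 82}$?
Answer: $\frac{1387660897}{135004140911526} \approx 1.0279 \cdot 10^{-5}$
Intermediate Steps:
$p = - \frac{96707}{1387660897}$ ($p = \frac{1}{\left(-84553\right) \left(- \frac{1}{96707}\right) - 14350} = \frac{1}{\frac{84553}{96707} - 14350} = \frac{1}{- \frac{1387660897}{96707}} = - \frac{96707}{1387660897} \approx -6.9691 \cdot 10^{-5}$)
$\frac{1}{97289 + p} = \frac{1}{97289 - \frac{96707}{1387660897}} = \frac{1}{\frac{135004140911526}{1387660897}} = \frac{1387660897}{135004140911526}$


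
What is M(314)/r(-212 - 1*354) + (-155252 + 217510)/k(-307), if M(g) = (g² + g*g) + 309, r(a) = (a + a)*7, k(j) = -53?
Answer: -503799945/419972 ≈ -1199.6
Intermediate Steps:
r(a) = 14*a (r(a) = (2*a)*7 = 14*a)
M(g) = 309 + 2*g² (M(g) = (g² + g²) + 309 = 2*g² + 309 = 309 + 2*g²)
M(314)/r(-212 - 1*354) + (-155252 + 217510)/k(-307) = (309 + 2*314²)/((14*(-212 - 1*354))) + (-155252 + 217510)/(-53) = (309 + 2*98596)/((14*(-212 - 354))) + 62258*(-1/53) = (309 + 197192)/((14*(-566))) - 62258/53 = 197501/(-7924) - 62258/53 = 197501*(-1/7924) - 62258/53 = -197501/7924 - 62258/53 = -503799945/419972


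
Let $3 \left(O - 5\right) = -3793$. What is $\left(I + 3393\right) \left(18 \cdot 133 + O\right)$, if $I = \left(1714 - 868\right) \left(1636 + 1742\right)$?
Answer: $3246486708$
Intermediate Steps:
$O = - \frac{3778}{3}$ ($O = 5 + \frac{1}{3} \left(-3793\right) = 5 - \frac{3793}{3} = - \frac{3778}{3} \approx -1259.3$)
$I = 2857788$ ($I = 846 \cdot 3378 = 2857788$)
$\left(I + 3393\right) \left(18 \cdot 133 + O\right) = \left(2857788 + 3393\right) \left(18 \cdot 133 - \frac{3778}{3}\right) = 2861181 \left(2394 - \frac{3778}{3}\right) = 2861181 \cdot \frac{3404}{3} = 3246486708$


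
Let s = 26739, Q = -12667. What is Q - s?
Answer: -39406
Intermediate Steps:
Q - s = -12667 - 1*26739 = -12667 - 26739 = -39406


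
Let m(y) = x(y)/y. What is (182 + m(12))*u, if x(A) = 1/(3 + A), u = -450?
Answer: -163805/2 ≈ -81903.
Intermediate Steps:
m(y) = 1/(y*(3 + y)) (m(y) = 1/((3 + y)*y) = 1/(y*(3 + y)))
(182 + m(12))*u = (182 + 1/(12*(3 + 12)))*(-450) = (182 + (1/12)/15)*(-450) = (182 + (1/12)*(1/15))*(-450) = (182 + 1/180)*(-450) = (32761/180)*(-450) = -163805/2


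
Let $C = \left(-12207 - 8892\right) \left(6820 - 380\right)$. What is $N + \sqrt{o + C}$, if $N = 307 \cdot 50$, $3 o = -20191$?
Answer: $15350 + \frac{i \sqrt{1222958613}}{3} \approx 15350.0 + 11657.0 i$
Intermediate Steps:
$o = - \frac{20191}{3}$ ($o = \frac{1}{3} \left(-20191\right) = - \frac{20191}{3} \approx -6730.3$)
$C = -135877560$ ($C = \left(-21099\right) 6440 = -135877560$)
$N = 15350$
$N + \sqrt{o + C} = 15350 + \sqrt{- \frac{20191}{3} - 135877560} = 15350 + \sqrt{- \frac{407652871}{3}} = 15350 + \frac{i \sqrt{1222958613}}{3}$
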